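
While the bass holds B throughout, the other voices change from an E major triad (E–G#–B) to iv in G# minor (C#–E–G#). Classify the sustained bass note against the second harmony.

Pedal tone (pedal point).

The harmony at that moment is C# minor triad (C#, E, G#); B is not a chord tone.
It is held over (the same pitch as the preceding B) and then sustained as the same pitch into the next harmony.
Sustained through a change of harmony — a pedal tone.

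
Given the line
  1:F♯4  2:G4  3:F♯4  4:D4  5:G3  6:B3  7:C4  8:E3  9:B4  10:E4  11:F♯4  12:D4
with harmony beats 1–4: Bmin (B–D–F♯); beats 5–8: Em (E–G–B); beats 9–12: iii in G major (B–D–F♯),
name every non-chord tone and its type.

The harmony at that moment is B minor triad (B, D, F♯); G4 is not a chord tone.
It is approached by step up from F♯4 and left by step down to F♯4.
Step away and step back to the same note — a neighbor tone (upper neighbor).
The harmony at that moment is E minor triad (E, G, B); C4 is not a chord tone.
It is approached by step up from B3 and left by leap down to E3.
Step in, leap out — an escape tone.
The harmony at that moment is B minor triad (B, D, F♯); E4 is not a chord tone.
It is approached by leap down from B4 and left by step up to F♯4.
Leap in, step out — an appoggiatura.

G4 (beat 2) — neighbor tone; C4 (beat 7) — escape tone; E4 (beat 10) — appoggiatura.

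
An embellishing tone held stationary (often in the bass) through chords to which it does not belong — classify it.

Approach: none. Departure: none — a single pitch is sustained while the chords change around it, passing through harmonies that do not contain it.
No melodic motion at all; the dissonance is created entirely by the moving harmonies against the stationary note — a pedal tone (pedal point).

Pedal tone.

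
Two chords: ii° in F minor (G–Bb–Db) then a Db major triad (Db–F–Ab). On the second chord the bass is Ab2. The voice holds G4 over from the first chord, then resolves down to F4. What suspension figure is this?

7–6 suspension.

At the second chord the bass is Ab2. The suspended G4 lies a seventh above the bass; after resolving down by step to F4, the interval above the bass becomes a sixth.
Suspension figures are named by those two intervals: 7–6.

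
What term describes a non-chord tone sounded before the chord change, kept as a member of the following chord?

Approach: ahead of the chord change (typically by step), so it is dissonant against the current harmony. Departure: none — the same pitch is restated or held and is a chord tone of the new harmony.
Dissonant first, consonant once the harmony catches up: the note simply arrives early — an anticipation. (The reverse timing, consonant first and dissonant after the change, would be a suspension or retardation.)

Anticipation.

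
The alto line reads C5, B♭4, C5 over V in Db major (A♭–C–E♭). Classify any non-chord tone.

The harmony at that moment is A♭ major triad (A♭, C, E♭); B♭4 is not a chord tone.
It is approached by step down from C5 and left by step up to C5.
Step away and step back to the same note — a neighbor tone (lower neighbor).

B♭4 is a neighbor tone.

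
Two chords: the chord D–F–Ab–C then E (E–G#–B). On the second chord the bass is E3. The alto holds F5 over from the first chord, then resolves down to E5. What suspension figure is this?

9–8 suspension.

At the second chord the bass is E3. The suspended F5 lies a ninth above the bass; after resolving down by step to E5, the interval above the bass becomes an octave.
Suspension figures are named by those two intervals: 9–8.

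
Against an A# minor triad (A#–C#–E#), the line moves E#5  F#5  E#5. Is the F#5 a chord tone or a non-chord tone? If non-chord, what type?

The harmony at that moment is A# minor triad (A#, C#, E#); F#5 is not a chord tone.
It is approached by step up from E#5 and left by step down to E#5.
Step away and step back to the same note — a neighbor tone (upper neighbor).

Non-chord tone — a neighbor tone.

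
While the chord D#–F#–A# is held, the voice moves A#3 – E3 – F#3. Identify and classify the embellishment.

The harmony at that moment is D# minor triad (D#, F#, A#); E3 is not a chord tone.
It is approached by leap down from A#3 and left by step up to F#3.
Leap in, step out — an appoggiatura.

E3 is an appoggiatura.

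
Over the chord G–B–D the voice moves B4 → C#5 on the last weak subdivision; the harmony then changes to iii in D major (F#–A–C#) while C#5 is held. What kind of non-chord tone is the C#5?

The harmony at that moment is G major triad (G, B, D); C#5 is not a chord tone.
It is approached by step up from B4 and then sustained as the same pitch into the next harmony.
Arriving early and becoming a chord tone when the harmony changes — an anticipation.

C#5 is an anticipation.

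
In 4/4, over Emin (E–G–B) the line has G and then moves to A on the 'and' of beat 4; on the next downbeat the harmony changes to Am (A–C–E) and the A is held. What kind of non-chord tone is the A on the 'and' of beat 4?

The harmony at that moment is E minor triad (E, G, B); A is not a chord tone.
It is approached by step up from G and then sustained as the same pitch into the next harmony.
Arriving early and becoming a chord tone when the harmony changes — an anticipation.

Anticipation.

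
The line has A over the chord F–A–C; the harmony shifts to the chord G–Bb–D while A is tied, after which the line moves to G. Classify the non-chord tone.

A is a suspension.

The harmony at that moment is G minor triad (G, Bb, D); A is not a chord tone.
It is held over (the same pitch as the preceding A) and left by step down to G.
Held over from the previous chord and resolving down by step — a suspension.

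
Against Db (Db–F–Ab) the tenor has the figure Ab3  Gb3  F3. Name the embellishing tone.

Gb3 is a passing tone.

The harmony at that moment is Db major triad (Db, F, Ab); Gb3 is not a chord tone.
It is approached by step down from Ab3 and left by step down to F3.
Step in, step out in the same direction — a passing tone.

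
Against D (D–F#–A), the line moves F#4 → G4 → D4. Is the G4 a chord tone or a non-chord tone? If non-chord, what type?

Non-chord tone — an escape tone.

The harmony at that moment is D major triad (D, F#, A); G4 is not a chord tone.
It is approached by step up from F#4 and left by leap down to D4.
Step in, leap out — an escape tone.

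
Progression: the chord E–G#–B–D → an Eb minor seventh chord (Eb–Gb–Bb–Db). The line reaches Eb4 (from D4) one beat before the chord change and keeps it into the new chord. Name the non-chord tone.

Eb4 is an anticipation.

The harmony at that moment is E dominant seventh chord (E, G#, B, D); Eb4 is not a chord tone.
It is approached by step up from D4 and then sustained as the same pitch into the next harmony.
Arriving early and becoming a chord tone when the harmony changes — an anticipation.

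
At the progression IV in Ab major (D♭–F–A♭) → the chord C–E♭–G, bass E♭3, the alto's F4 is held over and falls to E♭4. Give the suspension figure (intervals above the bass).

At the second chord the bass is E♭3. The suspended F4 lies a ninth above the bass; after resolving down by step to E♭4, the interval above the bass becomes an octave.
Suspension figures are named by those two intervals: 9–8.

9–8 suspension.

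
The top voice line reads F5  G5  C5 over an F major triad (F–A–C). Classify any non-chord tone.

G5 is an escape tone.

The harmony at that moment is F major triad (F, A, C); G5 is not a chord tone.
It is approached by step up from F5 and left by leap down to C5.
Step in, leap out — an escape tone.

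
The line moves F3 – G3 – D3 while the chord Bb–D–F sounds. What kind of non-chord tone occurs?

G3 is an escape tone.

The harmony at that moment is Bb major triad (Bb, D, F); G3 is not a chord tone.
It is approached by step up from F3 and left by leap down to D3.
Step in, leap out — an escape tone.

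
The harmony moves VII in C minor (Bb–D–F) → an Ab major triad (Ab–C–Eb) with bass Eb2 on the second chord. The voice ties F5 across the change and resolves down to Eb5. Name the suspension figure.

At the second chord the bass is Eb2. The suspended F5 lies a ninth above the bass; after resolving down by step to Eb5, the interval above the bass becomes an octave.
Suspension figures are named by those two intervals: 9–8.

9–8 suspension.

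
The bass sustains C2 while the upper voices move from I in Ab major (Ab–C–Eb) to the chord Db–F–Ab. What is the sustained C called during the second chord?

The harmony at that moment is Db major triad (Db, F, Ab); C2 is not a chord tone.
It is held over (the same pitch as the preceding C2) and then sustained as the same pitch into the next harmony.
Sustained through a change of harmony — a pedal tone.

Pedal tone (pedal point).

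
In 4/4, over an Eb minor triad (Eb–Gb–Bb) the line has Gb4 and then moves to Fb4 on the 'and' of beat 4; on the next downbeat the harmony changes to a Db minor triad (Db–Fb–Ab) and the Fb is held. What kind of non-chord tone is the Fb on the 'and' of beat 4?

Anticipation.

The harmony at that moment is Eb minor triad (Eb, Gb, Bb); Fb4 is not a chord tone.
It is approached by step down from Gb4 and then sustained as the same pitch into the next harmony.
Arriving early and becoming a chord tone when the harmony changes — an anticipation.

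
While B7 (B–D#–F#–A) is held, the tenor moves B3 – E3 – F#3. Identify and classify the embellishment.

E3 is an appoggiatura.

The harmony at that moment is B dominant seventh chord (B, D#, F#, A); E3 is not a chord tone.
It is approached by leap down from B3 and left by step up to F#3.
Leap in, step out — an appoggiatura.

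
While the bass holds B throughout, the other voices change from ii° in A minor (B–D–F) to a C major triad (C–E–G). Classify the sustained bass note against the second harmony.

Pedal tone (pedal point).

The harmony at that moment is C major triad (C, E, G); B is not a chord tone.
It is held over (the same pitch as the preceding B) and then sustained as the same pitch into the next harmony.
Sustained through a change of harmony — a pedal tone.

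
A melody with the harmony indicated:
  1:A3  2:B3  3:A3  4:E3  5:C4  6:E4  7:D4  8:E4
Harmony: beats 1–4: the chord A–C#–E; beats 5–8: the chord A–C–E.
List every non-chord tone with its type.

B3 (beat 2) — neighbor tone; D4 (beat 7) — neighbor tone.

The harmony at that moment is A major triad (A, C#, E); B3 is not a chord tone.
It is approached by step up from A3 and left by step down to A3.
Step away and step back to the same note — a neighbor tone (upper neighbor).
The harmony at that moment is A minor triad (A, C, E); D4 is not a chord tone.
It is approached by step down from E4 and left by step up to E4.
Step away and step back to the same note — a neighbor tone (lower neighbor).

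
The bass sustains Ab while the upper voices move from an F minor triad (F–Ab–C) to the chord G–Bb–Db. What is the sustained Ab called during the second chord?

Pedal tone (pedal point).

The harmony at that moment is G diminished triad (G, Bb, Db); Ab is not a chord tone.
It is held over (the same pitch as the preceding Ab) and then sustained as the same pitch into the next harmony.
Sustained through a change of harmony — a pedal tone.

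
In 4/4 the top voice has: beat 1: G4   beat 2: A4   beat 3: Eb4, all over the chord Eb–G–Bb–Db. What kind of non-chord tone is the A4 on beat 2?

Escape tone.

The harmony at that moment is Eb dominant seventh chord (Eb, G, Bb, Db); A4 is not a chord tone.
It is approached by step up from G4 and left by leap down to Eb4.
Step in, leap out, on a weak beat — an escape tone.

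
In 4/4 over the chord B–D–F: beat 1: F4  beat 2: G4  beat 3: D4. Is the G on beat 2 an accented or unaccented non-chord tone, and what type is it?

Unaccented escape tone.

The harmony at that moment is B diminished triad (B, D, F); G4 is not a chord tone.
It is approached by step up from F4 and left by leap down to D4.
Step in, leap out — an escape tone.
It falls on a weak beat, so it is unaccented.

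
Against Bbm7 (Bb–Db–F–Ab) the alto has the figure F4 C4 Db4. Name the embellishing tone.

The harmony at that moment is Bb minor seventh chord (Bb, Db, F, Ab); C4 is not a chord tone.
It is approached by leap down from F4 and left by step up to Db4.
Leap in, step out — an appoggiatura.

C4 is an appoggiatura.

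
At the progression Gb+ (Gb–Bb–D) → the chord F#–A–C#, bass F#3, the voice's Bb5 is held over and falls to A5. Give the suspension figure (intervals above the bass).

4–3 suspension.

At the second chord the bass is F#3. The suspended Bb5 lies a fourth above the bass; after resolving down by step to A5, the interval above the bass becomes a third.
Suspension figures are named by those two intervals: 4–3.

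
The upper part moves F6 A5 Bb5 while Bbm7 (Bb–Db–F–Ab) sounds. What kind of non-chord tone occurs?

The harmony at that moment is Bb minor seventh chord (Bb, Db, F, Ab); A5 is not a chord tone.
It is approached by leap down from F6 and left by step up to Bb5.
Leap in, step out — an appoggiatura.

A5 is an appoggiatura.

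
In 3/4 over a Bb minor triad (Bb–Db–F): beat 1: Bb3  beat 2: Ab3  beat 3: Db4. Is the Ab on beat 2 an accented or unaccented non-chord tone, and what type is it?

Unaccented escape tone.

The harmony at that moment is Bb minor triad (Bb, Db, F); Ab3 is not a chord tone.
It is approached by step down from Bb3 and left by leap up to Db4.
Step in, leap out — an escape tone.
It falls on a weak beat, so it is unaccented.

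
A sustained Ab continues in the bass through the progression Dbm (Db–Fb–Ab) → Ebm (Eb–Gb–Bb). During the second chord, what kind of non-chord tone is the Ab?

Pedal tone (pedal point).

The harmony at that moment is Eb minor triad (Eb, Gb, Bb); Ab is not a chord tone.
It is held over (the same pitch as the preceding Ab) and then sustained as the same pitch into the next harmony.
Sustained through a change of harmony — a pedal tone.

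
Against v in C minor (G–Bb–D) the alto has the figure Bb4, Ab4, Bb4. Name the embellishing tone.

Ab4 is a neighbor tone.

The harmony at that moment is G minor triad (G, Bb, D); Ab4 is not a chord tone.
It is approached by step down from Bb4 and left by step up to Bb4.
Step away and step back to the same note — a neighbor tone (lower neighbor).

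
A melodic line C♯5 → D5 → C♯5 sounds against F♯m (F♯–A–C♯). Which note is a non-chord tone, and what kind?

D5 is a neighbor tone.

The harmony at that moment is F♯ minor triad (F♯, A, C♯); D5 is not a chord tone.
It is approached by step up from C♯5 and left by step down to C♯5.
Step away and step back to the same note — a neighbor tone (upper neighbor).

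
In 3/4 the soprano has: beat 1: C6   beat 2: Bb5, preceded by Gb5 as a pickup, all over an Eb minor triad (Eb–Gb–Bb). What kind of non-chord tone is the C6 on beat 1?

Appoggiatura.

The harmony at that moment is Eb minor triad (Eb, Gb, Bb); C6 is not a chord tone.
It is approached by leap up from Gb5 and left by step down to Bb5.
Leap in, step out, metrically accented — an appoggiatura.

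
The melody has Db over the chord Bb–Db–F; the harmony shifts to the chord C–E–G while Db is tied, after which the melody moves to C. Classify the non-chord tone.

The harmony at that moment is C major triad (C, E, G); Db is not a chord tone.
It is held over (the same pitch as the preceding Db) and left by step down to C.
Held over from the previous chord and resolving down by step — a suspension.

Db is a suspension.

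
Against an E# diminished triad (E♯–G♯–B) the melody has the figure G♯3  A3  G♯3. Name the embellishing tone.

A3 is a neighbor tone.

The harmony at that moment is E♯ diminished triad (E♯, G♯, B); A3 is not a chord tone.
It is approached by step up from G♯3 and left by step down to G♯3.
Step away and step back to the same note — a neighbor tone (upper neighbor).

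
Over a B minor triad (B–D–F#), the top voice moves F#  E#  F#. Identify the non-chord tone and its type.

E# is a neighbor tone.

The harmony at that moment is B minor triad (B, D, F#); E# is not a chord tone.
It is approached by step down from F# and left by step up to F#.
Step away and step back to the same note — a neighbor tone (lower neighbor).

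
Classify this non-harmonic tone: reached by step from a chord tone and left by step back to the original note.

Approach: by step. Departure: by step in the opposite direction, back to the starting pitch.
Stepwise on both sides but reversing to return to the same chord tone — a neighbor tone. (Had it continued onward in the same direction it would be a passing tone instead.)

Neighbor tone.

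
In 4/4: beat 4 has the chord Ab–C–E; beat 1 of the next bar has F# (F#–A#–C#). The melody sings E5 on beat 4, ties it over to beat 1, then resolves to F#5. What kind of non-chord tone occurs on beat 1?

Retardation.

The harmony at that moment is F# major triad (F#, A#, C#); E5 is not a chord tone.
It is held over (the same pitch as the preceding E5) and left by step up to F#5.
Held over from the previous chord and resolving up by step — a retardation.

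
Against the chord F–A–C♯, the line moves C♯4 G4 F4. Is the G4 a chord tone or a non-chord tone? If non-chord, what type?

Non-chord tone — an appoggiatura.

The harmony at that moment is F augmented triad (F, A, C♯); G4 is not a chord tone.
It is approached by leap up from C♯4 and left by step down to F4.
Leap in, step out — an appoggiatura.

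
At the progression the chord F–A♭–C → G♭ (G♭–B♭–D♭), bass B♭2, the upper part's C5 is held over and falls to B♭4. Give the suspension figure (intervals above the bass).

At the second chord the bass is B♭2. The suspended C5 lies a ninth above the bass; after resolving down by step to B♭4, the interval above the bass becomes an octave.
Suspension figures are named by those two intervals: 9–8.

9–8 suspension.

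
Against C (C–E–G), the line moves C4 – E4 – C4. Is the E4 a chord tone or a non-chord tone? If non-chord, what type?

Chord tone (the third of C major triad).

C major triad contains C, E, G; E is the third, so it is a chord tone.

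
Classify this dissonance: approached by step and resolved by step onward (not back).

Passing tone.

Approach: by step. Departure: by step, continuing in the same direction.
Stepwise on both sides with no change of direction means the note fills in the space between two different chord tones — a passing tone. (Had it turned back to its starting note it would be a neighbor tone instead.)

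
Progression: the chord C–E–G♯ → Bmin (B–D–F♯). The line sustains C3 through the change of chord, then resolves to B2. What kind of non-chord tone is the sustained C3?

The harmony at that moment is B minor triad (B, D, F♯); C3 is not a chord tone.
It is held over (the same pitch as the preceding C3) and left by step down to B2.
Held over from the previous chord and resolving down by step — a suspension.

C3 is a suspension.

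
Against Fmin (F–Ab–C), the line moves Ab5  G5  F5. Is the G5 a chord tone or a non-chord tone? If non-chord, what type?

Non-chord tone — a passing tone.

The harmony at that moment is F minor triad (F, Ab, C); G5 is not a chord tone.
It is approached by step down from Ab5 and left by step down to F5.
Step in, step out in the same direction — a passing tone.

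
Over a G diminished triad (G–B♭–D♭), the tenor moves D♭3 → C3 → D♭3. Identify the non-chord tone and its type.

C3 is a neighbor tone.

The harmony at that moment is G diminished triad (G, B♭, D♭); C3 is not a chord tone.
It is approached by step down from D♭3 and left by step up to D♭3.
Step away and step back to the same note — a neighbor tone (lower neighbor).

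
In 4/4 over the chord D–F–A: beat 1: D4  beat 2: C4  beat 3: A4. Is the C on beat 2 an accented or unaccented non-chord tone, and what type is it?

The harmony at that moment is D minor triad (D, F, A); C4 is not a chord tone.
It is approached by step down from D4 and left by leap up to A4.
Step in, leap out — an escape tone.
It falls on a weak beat, so it is unaccented.

Unaccented escape tone.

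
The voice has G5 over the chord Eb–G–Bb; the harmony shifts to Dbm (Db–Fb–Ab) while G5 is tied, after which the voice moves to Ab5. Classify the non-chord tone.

The harmony at that moment is Db minor triad (Db, Fb, Ab); G5 is not a chord tone.
It is held over (the same pitch as the preceding G5) and left by step up to Ab5.
Held over from the previous chord and resolving up by step — a retardation.

G5 is a retardation.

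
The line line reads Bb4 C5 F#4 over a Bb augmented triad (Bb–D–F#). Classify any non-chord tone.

The harmony at that moment is Bb augmented triad (Bb, D, F#); C5 is not a chord tone.
It is approached by step up from Bb4 and left by leap down to F#4.
Step in, leap out — an escape tone.

C5 is an escape tone.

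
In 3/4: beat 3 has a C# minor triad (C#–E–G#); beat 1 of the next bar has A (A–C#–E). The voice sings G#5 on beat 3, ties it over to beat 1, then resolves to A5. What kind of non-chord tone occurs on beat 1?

Retardation.

The harmony at that moment is A major triad (A, C#, E); G#5 is not a chord tone.
It is held over (the same pitch as the preceding G#5) and left by step up to A5.
Held over from the previous chord and resolving up by step — a retardation.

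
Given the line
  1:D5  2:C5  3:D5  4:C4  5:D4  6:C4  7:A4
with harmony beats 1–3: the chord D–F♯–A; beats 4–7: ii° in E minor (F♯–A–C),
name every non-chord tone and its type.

C5 (beat 2) — neighbor tone; D4 (beat 5) — neighbor tone.

The harmony at that moment is D major triad (D, F♯, A); C5 is not a chord tone.
It is approached by step down from D5 and left by step up to D5.
Step away and step back to the same note — a neighbor tone (lower neighbor).
The harmony at that moment is F♯ diminished triad (F♯, A, C); D4 is not a chord tone.
It is approached by step up from C4 and left by step down to C4.
Step away and step back to the same note — a neighbor tone (upper neighbor).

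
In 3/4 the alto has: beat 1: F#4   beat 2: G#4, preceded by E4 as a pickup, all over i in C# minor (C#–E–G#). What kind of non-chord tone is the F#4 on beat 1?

The harmony at that moment is C# minor triad (C#, E, G#); F#4 is not a chord tone.
It is approached by step up from E4 and left by step up to G#4.
Step in, step out in the same direction — a passing tone.

Passing tone.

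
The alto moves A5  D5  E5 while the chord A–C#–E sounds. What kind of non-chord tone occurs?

The harmony at that moment is A major triad (A, C#, E); D5 is not a chord tone.
It is approached by leap down from A5 and left by step up to E5.
Leap in, step out — an appoggiatura.

D5 is an appoggiatura.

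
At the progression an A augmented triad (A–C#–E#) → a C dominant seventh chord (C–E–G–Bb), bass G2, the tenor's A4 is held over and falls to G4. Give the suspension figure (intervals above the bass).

At the second chord the bass is G2. The suspended A4 lies a ninth above the bass; after resolving down by step to G4, the interval above the bass becomes an octave.
Suspension figures are named by those two intervals: 9–8.

9–8 suspension.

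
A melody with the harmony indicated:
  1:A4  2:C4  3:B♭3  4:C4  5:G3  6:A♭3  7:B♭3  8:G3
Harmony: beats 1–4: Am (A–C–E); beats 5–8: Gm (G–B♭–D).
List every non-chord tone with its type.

B♭3 (beat 3) — neighbor tone; A♭3 (beat 6) — passing tone.

The harmony at that moment is A minor triad (A, C, E); B♭3 is not a chord tone.
It is approached by step down from C4 and left by step up to C4.
Step away and step back to the same note — a neighbor tone (lower neighbor).
The harmony at that moment is G minor triad (G, B♭, D); A♭3 is not a chord tone.
It is approached by step up from G3 and left by step up to B♭3.
Step in, step out in the same direction — a passing tone.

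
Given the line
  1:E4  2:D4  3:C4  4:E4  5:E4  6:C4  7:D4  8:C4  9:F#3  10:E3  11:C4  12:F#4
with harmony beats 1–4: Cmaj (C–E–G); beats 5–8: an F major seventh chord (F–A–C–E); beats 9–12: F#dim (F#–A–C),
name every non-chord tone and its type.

D4 (beat 2) — passing tone; D4 (beat 7) — neighbor tone; E3 (beat 10) — escape tone.

The harmony at that moment is C major triad (C, E, G); D4 is not a chord tone.
It is approached by step down from E4 and left by step down to C4.
Step in, step out in the same direction — a passing tone.
The harmony at that moment is F major seventh chord (F, A, C, E); D4 is not a chord tone.
It is approached by step up from C4 and left by step down to C4.
Step away and step back to the same note — a neighbor tone (upper neighbor).
The harmony at that moment is F# diminished triad (F#, A, C); E3 is not a chord tone.
It is approached by step down from F#3 and left by leap up to C4.
Step in, leap out — an escape tone.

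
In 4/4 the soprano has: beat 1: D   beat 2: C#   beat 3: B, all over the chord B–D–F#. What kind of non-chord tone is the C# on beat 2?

The harmony at that moment is B minor triad (B, D, F#); C# is not a chord tone.
It is approached by step down from D and left by step down to B.
Step in, step out in the same direction — a passing tone.

Passing tone.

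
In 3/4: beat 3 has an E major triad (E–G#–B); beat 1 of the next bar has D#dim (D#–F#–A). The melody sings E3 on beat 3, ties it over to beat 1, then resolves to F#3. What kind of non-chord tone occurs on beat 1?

The harmony at that moment is D# diminished triad (D#, F#, A); E3 is not a chord tone.
It is held over (the same pitch as the preceding E3) and left by step up to F#3.
Held over from the previous chord and resolving up by step — a retardation.

Retardation.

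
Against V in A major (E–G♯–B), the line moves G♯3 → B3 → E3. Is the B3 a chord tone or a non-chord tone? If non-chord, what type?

E major triad contains E, G♯, B; B is the fifth, so it is a chord tone.

Chord tone (the fifth of E major triad).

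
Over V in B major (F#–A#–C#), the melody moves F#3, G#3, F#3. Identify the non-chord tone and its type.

The harmony at that moment is F# major triad (F#, A#, C#); G#3 is not a chord tone.
It is approached by step up from F#3 and left by step down to F#3.
Step away and step back to the same note — a neighbor tone (upper neighbor).

G#3 is a neighbor tone.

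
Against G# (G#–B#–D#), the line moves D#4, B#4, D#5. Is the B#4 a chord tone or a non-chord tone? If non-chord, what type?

G# major triad contains G#, B#, D#; B# is the third, so it is a chord tone.

Chord tone (the third of G# major triad).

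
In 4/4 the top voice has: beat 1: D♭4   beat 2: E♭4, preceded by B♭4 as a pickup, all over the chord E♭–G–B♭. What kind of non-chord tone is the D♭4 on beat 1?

Appoggiatura.

The harmony at that moment is E♭ major triad (E♭, G, B♭); D♭4 is not a chord tone.
It is approached by leap down from B♭4 and left by step up to E♭4.
Leap in, step out, metrically accented — an appoggiatura.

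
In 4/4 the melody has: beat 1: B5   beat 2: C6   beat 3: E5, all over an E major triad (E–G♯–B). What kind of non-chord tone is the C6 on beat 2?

The harmony at that moment is E major triad (E, G♯, B); C6 is not a chord tone.
It is approached by step up from B5 and left by leap down to E5.
Step in, leap out, on a weak beat — an escape tone.

Escape tone.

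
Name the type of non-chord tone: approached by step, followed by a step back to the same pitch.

Neighbor tone.

Approach: by step. Departure: by step in the opposite direction, back to the starting pitch.
Stepwise on both sides but reversing to return to the same chord tone — a neighbor tone. (Had it continued onward in the same direction it would be a passing tone instead.)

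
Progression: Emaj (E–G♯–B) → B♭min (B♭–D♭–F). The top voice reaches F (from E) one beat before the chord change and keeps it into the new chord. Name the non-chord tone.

The harmony at that moment is E major triad (E, G♯, B); F is not a chord tone.
It is approached by step up from E and then sustained as the same pitch into the next harmony.
Arriving early and becoming a chord tone when the harmony changes — an anticipation.

F is an anticipation.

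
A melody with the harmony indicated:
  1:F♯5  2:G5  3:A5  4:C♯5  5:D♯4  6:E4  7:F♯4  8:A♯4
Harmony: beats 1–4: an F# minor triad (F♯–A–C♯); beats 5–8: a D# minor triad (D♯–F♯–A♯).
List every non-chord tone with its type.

The harmony at that moment is F♯ minor triad (F♯, A, C♯); G5 is not a chord tone.
It is approached by step up from F♯5 and left by step up to A5.
Step in, step out in the same direction — a passing tone.
The harmony at that moment is D♯ minor triad (D♯, F♯, A♯); E4 is not a chord tone.
It is approached by step up from D♯4 and left by step up to F♯4.
Step in, step out in the same direction — a passing tone.

G5 (beat 2) — passing tone; E4 (beat 6) — passing tone.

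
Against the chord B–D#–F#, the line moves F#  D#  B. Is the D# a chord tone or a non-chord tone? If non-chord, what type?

B major triad contains B, D#, F#; D# is the third, so it is a chord tone.

Chord tone (the third of B major triad).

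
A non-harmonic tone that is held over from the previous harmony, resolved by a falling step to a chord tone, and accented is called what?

Suspension.

Approach: by preparation — the pitch is first a chord tone, then held (tied or repeated) while the harmony changes under it. Departure: down by step. Metric position: strong.
A prepared dissonance that resolves downward by step — a suspension. (The same figure resolving upward would be a retardation.)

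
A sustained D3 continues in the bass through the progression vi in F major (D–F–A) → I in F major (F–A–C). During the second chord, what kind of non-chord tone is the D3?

Pedal tone (pedal point).

The harmony at that moment is F major triad (F, A, C); D3 is not a chord tone.
It is held over (the same pitch as the preceding D3) and then sustained as the same pitch into the next harmony.
Sustained through a change of harmony — a pedal tone.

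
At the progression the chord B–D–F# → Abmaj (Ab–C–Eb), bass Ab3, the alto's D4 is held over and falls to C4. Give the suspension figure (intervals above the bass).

At the second chord the bass is Ab3. The suspended D4 lies a fourth above the bass; after resolving down by step to C4, the interval above the bass becomes a third.
Suspension figures are named by those two intervals: 4–3.

4–3 suspension.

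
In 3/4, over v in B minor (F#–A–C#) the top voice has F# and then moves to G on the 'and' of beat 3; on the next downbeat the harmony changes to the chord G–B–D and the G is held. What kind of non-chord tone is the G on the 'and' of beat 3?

Anticipation.

The harmony at that moment is F# minor triad (F#, A, C#); G is not a chord tone.
It is approached by step up from F# and then sustained as the same pitch into the next harmony.
Arriving early and becoming a chord tone when the harmony changes — an anticipation.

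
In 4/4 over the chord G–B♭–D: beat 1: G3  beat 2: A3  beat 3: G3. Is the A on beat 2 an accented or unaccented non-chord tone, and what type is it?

Unaccented neighbor tone.

The harmony at that moment is G minor triad (G, B♭, D); A3 is not a chord tone.
It is approached by step up from G3 and left by step down to G3.
Step away and step back to the same note — a neighbor tone (upper neighbor).
It falls on a weak beat, so it is unaccented.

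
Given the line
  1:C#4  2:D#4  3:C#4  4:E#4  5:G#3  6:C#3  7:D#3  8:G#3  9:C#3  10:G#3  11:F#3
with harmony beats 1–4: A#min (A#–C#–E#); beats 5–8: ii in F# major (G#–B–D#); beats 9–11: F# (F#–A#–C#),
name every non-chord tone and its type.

D#4 (beat 2) — neighbor tone; C#3 (beat 6) — appoggiatura; G#3 (beat 10) — appoggiatura.

The harmony at that moment is A# minor triad (A#, C#, E#); D#4 is not a chord tone.
It is approached by step up from C#4 and left by step down to C#4.
Step away and step back to the same note — a neighbor tone (upper neighbor).
The harmony at that moment is G# minor triad (G#, B, D#); C#3 is not a chord tone.
It is approached by leap down from G#3 and left by step up to D#3.
Leap in, step out — an appoggiatura.
The harmony at that moment is F# major triad (F#, A#, C#); G#3 is not a chord tone.
It is approached by leap up from C#3 and left by step down to F#3.
Leap in, step out — an appoggiatura.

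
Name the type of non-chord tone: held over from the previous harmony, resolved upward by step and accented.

Retardation.

Approach: by preparation — the pitch is first a chord tone, then held (tied or repeated) while the harmony changes under it. Departure: up by step. Metric position: strong.
A prepared dissonance that resolves upward by step — a retardation. (The same figure resolving downward would be a suspension.)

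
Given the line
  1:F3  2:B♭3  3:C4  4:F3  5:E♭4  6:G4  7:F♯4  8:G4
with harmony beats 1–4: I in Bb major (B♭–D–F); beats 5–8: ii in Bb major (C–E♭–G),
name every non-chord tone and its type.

C4 (beat 3) — escape tone; F♯4 (beat 7) — neighbor tone.

The harmony at that moment is B♭ major triad (B♭, D, F); C4 is not a chord tone.
It is approached by step up from B♭3 and left by leap down to F3.
Step in, leap out — an escape tone.
The harmony at that moment is C minor triad (C, E♭, G); F♯4 is not a chord tone.
It is approached by step down from G4 and left by step up to G4.
Step away and step back to the same note — a neighbor tone (lower neighbor).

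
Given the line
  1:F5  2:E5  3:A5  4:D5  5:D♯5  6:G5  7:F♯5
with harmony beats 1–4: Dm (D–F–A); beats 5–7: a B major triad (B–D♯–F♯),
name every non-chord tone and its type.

The harmony at that moment is D minor triad (D, F, A); E5 is not a chord tone.
It is approached by step down from F5 and left by leap up to A5.
Step in, leap out — an escape tone.
The harmony at that moment is B major triad (B, D♯, F♯); G5 is not a chord tone.
It is approached by leap up from D♯5 and left by step down to F♯5.
Leap in, step out — an appoggiatura.

E5 (beat 2) — escape tone; G5 (beat 6) — appoggiatura.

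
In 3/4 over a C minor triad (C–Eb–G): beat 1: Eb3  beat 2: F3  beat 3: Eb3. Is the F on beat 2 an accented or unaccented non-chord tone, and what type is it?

Unaccented neighbor tone.

The harmony at that moment is C minor triad (C, Eb, G); F3 is not a chord tone.
It is approached by step up from Eb3 and left by step down to Eb3.
Step away and step back to the same note — a neighbor tone (upper neighbor).
It falls on a weak beat, so it is unaccented.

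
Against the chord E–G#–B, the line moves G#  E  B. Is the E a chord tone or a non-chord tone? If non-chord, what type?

E major triad contains E, G#, B; E is the root, so it is a chord tone.

Chord tone (the root of E major triad).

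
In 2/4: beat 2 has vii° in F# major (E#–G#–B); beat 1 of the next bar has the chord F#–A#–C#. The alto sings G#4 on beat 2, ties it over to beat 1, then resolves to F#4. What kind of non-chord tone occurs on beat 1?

The harmony at that moment is F# major triad (F#, A#, C#); G#4 is not a chord tone.
It is held over (the same pitch as the preceding G#4) and left by step down to F#4.
Held over from the previous chord and resolving down by step — a suspension.

Suspension.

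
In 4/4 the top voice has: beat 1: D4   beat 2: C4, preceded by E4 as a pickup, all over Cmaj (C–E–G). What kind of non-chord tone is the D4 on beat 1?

The harmony at that moment is C major triad (C, E, G); D4 is not a chord tone.
It is approached by step down from E4 and left by step down to C4.
Step in, step out in the same direction — a passing tone.

Passing tone.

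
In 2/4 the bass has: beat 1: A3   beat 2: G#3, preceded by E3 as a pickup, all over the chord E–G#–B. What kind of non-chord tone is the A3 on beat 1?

The harmony at that moment is E major triad (E, G#, B); A3 is not a chord tone.
It is approached by leap up from E3 and left by step down to G#3.
Leap in, step out, metrically accented — an appoggiatura.

Appoggiatura.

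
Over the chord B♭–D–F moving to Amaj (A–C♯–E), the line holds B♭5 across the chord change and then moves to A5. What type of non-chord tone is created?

B♭5 is a suspension.

The harmony at that moment is A major triad (A, C♯, E); B♭5 is not a chord tone.
It is held over (the same pitch as the preceding B♭5) and left by step down to A5.
Held over from the previous chord and resolving down by step — a suspension.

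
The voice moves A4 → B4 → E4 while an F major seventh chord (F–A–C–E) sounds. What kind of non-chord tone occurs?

The harmony at that moment is F major seventh chord (F, A, C, E); B4 is not a chord tone.
It is approached by step up from A4 and left by leap down to E4.
Step in, leap out — an escape tone.

B4 is an escape tone.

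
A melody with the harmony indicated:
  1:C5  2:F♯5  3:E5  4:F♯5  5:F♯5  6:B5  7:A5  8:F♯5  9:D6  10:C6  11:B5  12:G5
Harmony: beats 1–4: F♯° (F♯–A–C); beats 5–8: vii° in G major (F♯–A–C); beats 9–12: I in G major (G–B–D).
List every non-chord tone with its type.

E5 (beat 3) — neighbor tone; B5 (beat 6) — appoggiatura; C6 (beat 10) — passing tone.

The harmony at that moment is F♯ diminished triad (F♯, A, C); E5 is not a chord tone.
It is approached by step down from F♯5 and left by step up to F♯5.
Step away and step back to the same note — a neighbor tone (lower neighbor).
The harmony at that moment is F♯ diminished triad (F♯, A, C); B5 is not a chord tone.
It is approached by leap up from F♯5 and left by step down to A5.
Leap in, step out — an appoggiatura.
The harmony at that moment is G major triad (G, B, D); C6 is not a chord tone.
It is approached by step down from D6 and left by step down to B5.
Step in, step out in the same direction — a passing tone.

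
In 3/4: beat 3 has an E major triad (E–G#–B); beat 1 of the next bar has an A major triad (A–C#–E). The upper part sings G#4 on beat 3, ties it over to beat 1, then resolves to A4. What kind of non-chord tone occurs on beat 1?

The harmony at that moment is A major triad (A, C#, E); G#4 is not a chord tone.
It is held over (the same pitch as the preceding G#4) and left by step up to A4.
Held over from the previous chord and resolving up by step — a retardation.

Retardation.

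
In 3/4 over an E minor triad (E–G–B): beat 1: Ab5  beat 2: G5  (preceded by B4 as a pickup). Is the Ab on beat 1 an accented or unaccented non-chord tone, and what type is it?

The harmony at that moment is E minor triad (E, G, B); Ab5 is not a chord tone.
It is approached by leap up from B4 and left by step down to G5.
Leap in, step out — an appoggiatura.
It falls on the downbeat, so it is accented.

Accented appoggiatura.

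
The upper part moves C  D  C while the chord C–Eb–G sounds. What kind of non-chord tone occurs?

D is a neighbor tone.

The harmony at that moment is C minor triad (C, Eb, G); D is not a chord tone.
It is approached by step up from C and left by step down to C.
Step away and step back to the same note — a neighbor tone (upper neighbor).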